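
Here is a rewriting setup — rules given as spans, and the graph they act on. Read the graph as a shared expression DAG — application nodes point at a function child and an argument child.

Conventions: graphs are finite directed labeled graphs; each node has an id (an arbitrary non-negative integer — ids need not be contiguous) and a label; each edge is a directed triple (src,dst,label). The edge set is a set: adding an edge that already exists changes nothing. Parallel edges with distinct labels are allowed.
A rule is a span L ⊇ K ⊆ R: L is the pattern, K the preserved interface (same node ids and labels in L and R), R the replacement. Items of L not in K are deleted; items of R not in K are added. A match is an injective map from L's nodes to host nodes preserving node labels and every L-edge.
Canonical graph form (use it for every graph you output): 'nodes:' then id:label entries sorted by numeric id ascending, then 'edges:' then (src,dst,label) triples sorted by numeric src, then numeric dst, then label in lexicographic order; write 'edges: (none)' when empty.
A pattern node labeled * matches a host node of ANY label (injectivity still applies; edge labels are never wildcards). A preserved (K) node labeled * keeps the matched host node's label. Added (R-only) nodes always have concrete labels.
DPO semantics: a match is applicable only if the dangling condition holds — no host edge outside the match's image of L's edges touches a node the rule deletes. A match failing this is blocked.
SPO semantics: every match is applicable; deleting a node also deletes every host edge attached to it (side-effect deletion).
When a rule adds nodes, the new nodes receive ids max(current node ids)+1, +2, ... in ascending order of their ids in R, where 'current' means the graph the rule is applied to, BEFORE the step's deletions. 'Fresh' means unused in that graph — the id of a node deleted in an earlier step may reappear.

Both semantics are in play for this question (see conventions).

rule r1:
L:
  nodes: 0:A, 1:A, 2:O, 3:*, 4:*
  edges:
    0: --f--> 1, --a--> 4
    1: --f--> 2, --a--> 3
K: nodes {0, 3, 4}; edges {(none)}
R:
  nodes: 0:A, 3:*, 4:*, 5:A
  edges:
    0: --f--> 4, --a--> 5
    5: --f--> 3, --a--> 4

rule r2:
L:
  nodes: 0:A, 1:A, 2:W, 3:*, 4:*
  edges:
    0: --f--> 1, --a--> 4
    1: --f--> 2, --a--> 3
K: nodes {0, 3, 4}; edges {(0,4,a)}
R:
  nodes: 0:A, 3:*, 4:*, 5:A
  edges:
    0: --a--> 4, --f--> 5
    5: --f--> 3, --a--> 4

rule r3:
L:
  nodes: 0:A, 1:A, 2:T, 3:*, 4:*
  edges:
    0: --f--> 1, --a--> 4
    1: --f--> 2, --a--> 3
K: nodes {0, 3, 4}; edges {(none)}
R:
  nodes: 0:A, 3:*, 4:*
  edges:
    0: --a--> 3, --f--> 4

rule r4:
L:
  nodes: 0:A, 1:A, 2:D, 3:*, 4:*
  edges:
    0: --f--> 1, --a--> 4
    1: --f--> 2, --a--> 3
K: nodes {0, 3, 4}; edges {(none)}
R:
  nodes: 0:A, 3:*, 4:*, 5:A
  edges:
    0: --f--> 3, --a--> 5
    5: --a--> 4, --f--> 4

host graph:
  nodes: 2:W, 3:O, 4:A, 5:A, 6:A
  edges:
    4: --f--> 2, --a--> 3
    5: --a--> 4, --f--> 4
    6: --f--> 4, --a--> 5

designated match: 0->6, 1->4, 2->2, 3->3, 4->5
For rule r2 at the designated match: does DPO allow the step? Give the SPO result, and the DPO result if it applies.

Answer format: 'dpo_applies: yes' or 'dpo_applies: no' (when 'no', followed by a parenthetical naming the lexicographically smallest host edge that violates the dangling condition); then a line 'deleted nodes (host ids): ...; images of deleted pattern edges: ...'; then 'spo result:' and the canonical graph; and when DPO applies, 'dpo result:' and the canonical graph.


dpo_applies: no
(the rule deletes node 4, which keeps host edge (5,4,a) outside the match image — the dangling condition fails, DPO blocks; SPO proceeds and side-deletes such edges)
deleted nodes (host ids): 2, 4; images of deleted pattern edges: (4,2,f); (4,3,a); (6,4,f)
spo result:
nodes: 3:O, 5:A, 6:A, 7:A
edges: (6,5,a); (6,7,f); (7,3,f); (7,5,a)


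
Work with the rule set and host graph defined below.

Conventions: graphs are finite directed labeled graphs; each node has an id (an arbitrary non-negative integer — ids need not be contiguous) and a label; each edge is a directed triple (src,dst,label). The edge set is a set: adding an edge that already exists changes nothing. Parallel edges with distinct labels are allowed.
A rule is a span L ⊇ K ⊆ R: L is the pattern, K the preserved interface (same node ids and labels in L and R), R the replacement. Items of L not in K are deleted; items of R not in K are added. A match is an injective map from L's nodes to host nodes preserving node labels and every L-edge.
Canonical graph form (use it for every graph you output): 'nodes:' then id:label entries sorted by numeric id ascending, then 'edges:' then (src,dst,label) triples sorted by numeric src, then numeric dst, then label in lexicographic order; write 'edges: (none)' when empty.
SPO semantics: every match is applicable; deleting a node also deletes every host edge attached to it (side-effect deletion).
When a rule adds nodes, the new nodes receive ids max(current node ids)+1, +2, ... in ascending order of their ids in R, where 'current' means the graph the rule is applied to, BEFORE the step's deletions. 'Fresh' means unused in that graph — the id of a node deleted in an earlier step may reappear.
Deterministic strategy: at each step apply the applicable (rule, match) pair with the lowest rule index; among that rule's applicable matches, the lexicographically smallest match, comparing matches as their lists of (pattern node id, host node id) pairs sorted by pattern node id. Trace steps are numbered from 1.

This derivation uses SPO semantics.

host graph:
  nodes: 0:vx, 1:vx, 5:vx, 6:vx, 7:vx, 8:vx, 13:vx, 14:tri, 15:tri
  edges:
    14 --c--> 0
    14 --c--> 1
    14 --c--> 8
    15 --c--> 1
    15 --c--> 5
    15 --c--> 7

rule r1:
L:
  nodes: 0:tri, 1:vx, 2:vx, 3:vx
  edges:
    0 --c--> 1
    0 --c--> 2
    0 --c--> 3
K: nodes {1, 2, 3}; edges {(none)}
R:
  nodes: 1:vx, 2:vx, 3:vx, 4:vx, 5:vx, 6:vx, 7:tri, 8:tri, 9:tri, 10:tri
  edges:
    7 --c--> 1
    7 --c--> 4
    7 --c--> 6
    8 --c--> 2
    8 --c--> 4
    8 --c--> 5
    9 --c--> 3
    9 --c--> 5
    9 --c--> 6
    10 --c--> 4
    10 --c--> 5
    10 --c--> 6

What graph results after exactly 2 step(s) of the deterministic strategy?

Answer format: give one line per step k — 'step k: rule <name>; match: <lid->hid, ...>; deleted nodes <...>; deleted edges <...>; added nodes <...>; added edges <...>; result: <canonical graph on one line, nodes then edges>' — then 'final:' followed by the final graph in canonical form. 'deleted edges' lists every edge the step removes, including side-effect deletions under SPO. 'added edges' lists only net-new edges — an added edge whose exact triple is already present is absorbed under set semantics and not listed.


step 1: rule r1; match: 0->14, 1->0, 2->1, 3->8; deleted nodes 14; deleted edges (14,0,c); (14,1,c); (14,8,c); added nodes 16, 17, 18, 19, 20, 21, 22; added edges (19,0,c); (19,16,c); (19,18,c); (20,1,c); (20,16,c); (20,17,c); (21,8,c); (21,17,c); (21,18,c); (22,16,c); (22,17,c); (22,18,c); result: nodes: 0:vx, 1:vx, 5:vx, 6:vx, 7:vx, 8:vx, 13:vx, 15:tri, 16:vx, 17:vx, 18:vx, 19:tri, 20:tri, 21:tri, 22:tri edges: (15,1,c); (15,5,c); (15,7,c); (19,0,c); (19,16,c); (19,18,c); (20,1,c); (20,16,c); (20,17,c); (21,8,c); (21,17,c); (21,18,c); (22,16,c); (22,17,c); (22,18,c)
step 2: rule r1; match: 0->15, 1->1, 2->5, 3->7; deleted nodes 15; deleted edges (15,1,c); (15,5,c); (15,7,c); added nodes 23, 24, 25, 26, 27, 28, 29; added edges (26,1,c); (26,23,c); (26,25,c); (27,5,c); (27,23,c); (27,24,c); (28,7,c); (28,24,c); (28,25,c); (29,23,c); (29,24,c); (29,25,c); result: nodes: 0:vx, 1:vx, 5:vx, 6:vx, 7:vx, 8:vx, 13:vx, 16:vx, 17:vx, 18:vx, 19:tri, 20:tri, 21:tri, 22:tri, 23:vx, 24:vx, 25:vx, 26:tri, 27:tri, 28:tri, 29:tri edges: (19,0,c); (19,16,c); (19,18,c); (20,1,c); (20,16,c); (20,17,c); (21,8,c); (21,17,c); (21,18,c); (22,16,c); (22,17,c); (22,18,c); (26,1,c); (26,23,c); (26,25,c); (27,5,c); (27,23,c); (27,24,c); (28,7,c); (28,24,c); (28,25,c); (29,23,c); (29,24,c); (29,25,c)
final:
nodes: 0:vx, 1:vx, 5:vx, 6:vx, 7:vx, 8:vx, 13:vx, 16:vx, 17:vx, 18:vx, 19:tri, 20:tri, 21:tri, 22:tri, 23:vx, 24:vx, 25:vx, 26:tri, 27:tri, 28:tri, 29:tri
edges: (19,0,c); (19,16,c); (19,18,c); (20,1,c); (20,16,c); (20,17,c); (21,8,c); (21,17,c); (21,18,c); (22,16,c); (22,17,c); (22,18,c); (26,1,c); (26,23,c); (26,25,c); (27,5,c); (27,23,c); (27,24,c); (28,7,c); (28,24,c); (28,25,c); (29,23,c); (29,24,c); (29,25,c)


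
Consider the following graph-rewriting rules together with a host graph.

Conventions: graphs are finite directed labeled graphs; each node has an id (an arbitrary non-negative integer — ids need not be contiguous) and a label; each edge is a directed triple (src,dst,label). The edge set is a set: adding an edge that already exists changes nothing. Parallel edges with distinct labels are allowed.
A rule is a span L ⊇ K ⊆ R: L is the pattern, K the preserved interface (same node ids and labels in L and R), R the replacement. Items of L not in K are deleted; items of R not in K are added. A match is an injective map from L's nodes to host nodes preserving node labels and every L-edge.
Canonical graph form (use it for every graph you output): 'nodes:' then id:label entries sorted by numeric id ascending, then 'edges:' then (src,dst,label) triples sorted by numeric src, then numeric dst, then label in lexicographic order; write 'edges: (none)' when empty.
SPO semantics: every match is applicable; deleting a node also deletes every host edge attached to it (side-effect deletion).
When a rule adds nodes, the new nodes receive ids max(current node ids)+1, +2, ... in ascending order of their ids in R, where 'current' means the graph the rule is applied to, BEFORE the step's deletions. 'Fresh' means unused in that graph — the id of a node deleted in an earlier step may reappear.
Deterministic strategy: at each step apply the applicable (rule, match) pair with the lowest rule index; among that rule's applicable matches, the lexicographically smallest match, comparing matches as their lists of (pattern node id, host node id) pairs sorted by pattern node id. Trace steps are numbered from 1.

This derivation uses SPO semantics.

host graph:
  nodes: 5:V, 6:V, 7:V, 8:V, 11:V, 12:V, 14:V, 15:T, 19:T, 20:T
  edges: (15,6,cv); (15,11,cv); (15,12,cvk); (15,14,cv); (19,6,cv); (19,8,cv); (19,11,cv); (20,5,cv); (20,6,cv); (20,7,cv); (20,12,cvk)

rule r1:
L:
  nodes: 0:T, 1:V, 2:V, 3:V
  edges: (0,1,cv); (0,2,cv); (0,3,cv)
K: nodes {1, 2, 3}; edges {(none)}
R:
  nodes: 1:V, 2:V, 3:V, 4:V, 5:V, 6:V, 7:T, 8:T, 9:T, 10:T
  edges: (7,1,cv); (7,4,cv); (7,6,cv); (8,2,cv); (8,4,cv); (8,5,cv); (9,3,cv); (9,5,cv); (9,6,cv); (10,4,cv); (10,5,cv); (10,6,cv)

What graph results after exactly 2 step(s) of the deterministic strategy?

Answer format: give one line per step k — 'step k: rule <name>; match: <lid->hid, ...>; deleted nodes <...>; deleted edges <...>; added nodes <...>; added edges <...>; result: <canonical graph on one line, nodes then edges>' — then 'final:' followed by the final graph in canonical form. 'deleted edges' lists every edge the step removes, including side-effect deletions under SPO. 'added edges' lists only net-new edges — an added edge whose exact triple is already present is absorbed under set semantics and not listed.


step 1: rule r1; match: 0->15, 1->6, 2->11, 3->14; deleted nodes 15; deleted edges (15,6,cv); (15,11,cv); (15,12,cvk); (15,14,cv); added nodes 21, 22, 23, 24, 25, 26, 27; added edges (24,6,cv); (24,21,cv); (24,23,cv); (25,11,cv); (25,21,cv); (25,22,cv); (26,14,cv); (26,22,cv); (26,23,cv); (27,21,cv); (27,22,cv); (27,23,cv); result: nodes: 5:V, 6:V, 7:V, 8:V, 11:V, 12:V, 14:V, 19:T, 20:T, 21:V, 22:V, 23:V, 24:T, 25:T, 26:T, 27:T edges: (19,6,cv); (19,8,cv); (19,11,cv); (20,5,cv); (20,6,cv); (20,7,cv); (20,12,cvk); (24,6,cv); (24,21,cv); (24,23,cv); (25,11,cv); (25,21,cv); (25,22,cv); (26,14,cv); (26,22,cv); (26,23,cv); (27,21,cv); (27,22,cv); (27,23,cv)
step 2: rule r1; match: 0->19, 1->6, 2->8, 3->11; deleted nodes 19; deleted edges (19,6,cv); (19,8,cv); (19,11,cv); added nodes 28, 29, 30, 31, 32, 33, 34; added edges (31,6,cv); (31,28,cv); (31,30,cv); (32,8,cv); (32,28,cv); (32,29,cv); (33,11,cv); (33,29,cv); (33,30,cv); (34,28,cv); (34,29,cv); (34,30,cv); result: nodes: 5:V, 6:V, 7:V, 8:V, 11:V, 12:V, 14:V, 20:T, 21:V, 22:V, 23:V, 24:T, 25:T, 26:T, 27:T, 28:V, 29:V, 30:V, 31:T, 32:T, 33:T, 34:T edges: (20,5,cv); (20,6,cv); (20,7,cv); (20,12,cvk); (24,6,cv); (24,21,cv); (24,23,cv); (25,11,cv); (25,21,cv); (25,22,cv); (26,14,cv); (26,22,cv); (26,23,cv); (27,21,cv); (27,22,cv); (27,23,cv); (31,6,cv); (31,28,cv); (31,30,cv); (32,8,cv); (32,28,cv); (32,29,cv); (33,11,cv); (33,29,cv); (33,30,cv); (34,28,cv); (34,29,cv); (34,30,cv)
final:
nodes: 5:V, 6:V, 7:V, 8:V, 11:V, 12:V, 14:V, 20:T, 21:V, 22:V, 23:V, 24:T, 25:T, 26:T, 27:T, 28:V, 29:V, 30:V, 31:T, 32:T, 33:T, 34:T
edges: (20,5,cv); (20,6,cv); (20,7,cv); (20,12,cvk); (24,6,cv); (24,21,cv); (24,23,cv); (25,11,cv); (25,21,cv); (25,22,cv); (26,14,cv); (26,22,cv); (26,23,cv); (27,21,cv); (27,22,cv); (27,23,cv); (31,6,cv); (31,28,cv); (31,30,cv); (32,8,cv); (32,28,cv); (32,29,cv); (33,11,cv); (33,29,cv); (33,30,cv); (34,28,cv); (34,29,cv); (34,30,cv)


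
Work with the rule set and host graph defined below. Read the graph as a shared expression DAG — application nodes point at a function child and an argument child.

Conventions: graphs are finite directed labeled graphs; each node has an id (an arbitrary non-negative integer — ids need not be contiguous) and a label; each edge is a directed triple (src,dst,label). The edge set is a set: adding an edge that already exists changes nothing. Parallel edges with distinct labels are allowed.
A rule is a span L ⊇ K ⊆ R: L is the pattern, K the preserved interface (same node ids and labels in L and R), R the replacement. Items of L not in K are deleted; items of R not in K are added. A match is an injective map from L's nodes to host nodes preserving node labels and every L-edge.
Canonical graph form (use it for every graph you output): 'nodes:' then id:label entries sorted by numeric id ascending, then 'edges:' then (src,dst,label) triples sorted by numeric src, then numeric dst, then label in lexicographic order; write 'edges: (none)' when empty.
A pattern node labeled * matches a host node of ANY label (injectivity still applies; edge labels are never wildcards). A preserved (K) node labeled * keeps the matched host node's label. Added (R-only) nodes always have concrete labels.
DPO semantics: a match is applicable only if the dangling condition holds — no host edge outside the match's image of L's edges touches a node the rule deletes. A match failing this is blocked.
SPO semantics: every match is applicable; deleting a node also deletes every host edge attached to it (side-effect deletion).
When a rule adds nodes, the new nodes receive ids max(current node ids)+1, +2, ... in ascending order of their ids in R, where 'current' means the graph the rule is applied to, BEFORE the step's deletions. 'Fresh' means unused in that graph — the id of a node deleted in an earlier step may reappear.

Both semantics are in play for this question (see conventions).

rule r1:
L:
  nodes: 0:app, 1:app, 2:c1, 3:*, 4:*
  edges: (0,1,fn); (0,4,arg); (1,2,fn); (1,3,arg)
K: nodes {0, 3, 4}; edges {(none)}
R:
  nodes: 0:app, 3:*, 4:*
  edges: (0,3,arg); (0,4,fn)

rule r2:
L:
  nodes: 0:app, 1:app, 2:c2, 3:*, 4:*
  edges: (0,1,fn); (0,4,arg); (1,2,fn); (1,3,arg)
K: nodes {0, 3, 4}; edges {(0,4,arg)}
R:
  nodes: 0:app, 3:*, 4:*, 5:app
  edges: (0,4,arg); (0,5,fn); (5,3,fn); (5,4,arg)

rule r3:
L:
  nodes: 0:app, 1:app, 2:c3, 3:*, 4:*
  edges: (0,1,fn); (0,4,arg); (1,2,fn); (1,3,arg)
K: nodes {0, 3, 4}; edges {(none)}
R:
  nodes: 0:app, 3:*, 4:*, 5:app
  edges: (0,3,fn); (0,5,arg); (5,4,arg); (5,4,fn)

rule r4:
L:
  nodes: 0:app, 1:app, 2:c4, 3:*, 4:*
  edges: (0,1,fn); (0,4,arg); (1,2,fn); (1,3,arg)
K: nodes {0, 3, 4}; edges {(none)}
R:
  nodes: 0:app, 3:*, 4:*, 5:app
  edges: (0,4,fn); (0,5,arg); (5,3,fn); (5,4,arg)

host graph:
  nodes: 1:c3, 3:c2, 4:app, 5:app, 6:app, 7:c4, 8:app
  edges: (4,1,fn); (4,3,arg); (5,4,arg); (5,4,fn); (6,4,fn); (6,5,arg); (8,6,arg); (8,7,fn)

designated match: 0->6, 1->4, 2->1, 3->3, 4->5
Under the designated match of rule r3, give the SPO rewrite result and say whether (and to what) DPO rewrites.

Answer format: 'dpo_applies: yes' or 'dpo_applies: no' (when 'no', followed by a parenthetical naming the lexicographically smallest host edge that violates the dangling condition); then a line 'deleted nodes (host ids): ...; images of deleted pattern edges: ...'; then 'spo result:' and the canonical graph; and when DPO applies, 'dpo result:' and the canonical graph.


dpo_applies: no
(the rule deletes node 4, which keeps host edge (5,4,arg) outside the match image — the dangling condition fails, DPO blocks; SPO proceeds and side-deletes such edges)
deleted nodes (host ids): 1, 4; images of deleted pattern edges: (4,1,fn); (4,3,arg); (6,4,fn); (6,5,arg)
spo result:
nodes: 3:c2, 5:app, 6:app, 7:c4, 8:app, 9:app
edges: (6,3,fn); (6,9,arg); (8,6,arg); (8,7,fn); (9,5,arg); (9,5,fn)


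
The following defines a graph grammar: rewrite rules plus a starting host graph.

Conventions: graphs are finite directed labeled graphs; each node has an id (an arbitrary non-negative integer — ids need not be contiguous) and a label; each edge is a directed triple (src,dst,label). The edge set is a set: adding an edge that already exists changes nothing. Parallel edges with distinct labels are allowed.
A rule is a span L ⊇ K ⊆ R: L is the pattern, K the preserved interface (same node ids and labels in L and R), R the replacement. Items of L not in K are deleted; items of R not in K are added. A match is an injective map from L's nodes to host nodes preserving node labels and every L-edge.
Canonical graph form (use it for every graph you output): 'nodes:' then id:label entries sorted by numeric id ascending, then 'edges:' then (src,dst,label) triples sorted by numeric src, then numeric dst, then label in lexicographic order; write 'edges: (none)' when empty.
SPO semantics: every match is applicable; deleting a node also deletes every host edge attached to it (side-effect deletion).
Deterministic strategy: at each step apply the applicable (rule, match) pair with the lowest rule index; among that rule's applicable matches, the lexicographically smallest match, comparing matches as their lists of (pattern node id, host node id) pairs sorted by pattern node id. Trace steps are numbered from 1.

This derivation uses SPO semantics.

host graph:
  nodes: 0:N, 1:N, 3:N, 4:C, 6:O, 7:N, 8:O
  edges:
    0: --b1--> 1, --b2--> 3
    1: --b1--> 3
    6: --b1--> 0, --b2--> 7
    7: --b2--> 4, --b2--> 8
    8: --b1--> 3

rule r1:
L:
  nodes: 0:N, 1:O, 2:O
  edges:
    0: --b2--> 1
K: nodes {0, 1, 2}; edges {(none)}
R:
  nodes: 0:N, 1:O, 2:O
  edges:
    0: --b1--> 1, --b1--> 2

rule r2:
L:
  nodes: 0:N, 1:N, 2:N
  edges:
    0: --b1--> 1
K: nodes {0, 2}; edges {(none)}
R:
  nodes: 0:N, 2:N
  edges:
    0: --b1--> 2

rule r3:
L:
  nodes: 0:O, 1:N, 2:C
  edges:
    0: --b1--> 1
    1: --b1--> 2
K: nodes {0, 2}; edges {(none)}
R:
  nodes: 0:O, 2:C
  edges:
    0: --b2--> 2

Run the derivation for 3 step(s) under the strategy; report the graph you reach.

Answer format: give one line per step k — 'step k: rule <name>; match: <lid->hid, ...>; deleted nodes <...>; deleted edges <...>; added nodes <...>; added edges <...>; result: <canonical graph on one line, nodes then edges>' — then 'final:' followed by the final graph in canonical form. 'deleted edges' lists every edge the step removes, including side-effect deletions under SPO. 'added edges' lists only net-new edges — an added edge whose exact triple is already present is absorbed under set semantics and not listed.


step 1: rule r1; match: 0->7, 1->8, 2->6; deleted nodes (none); deleted edges (7,8,b2); added nodes (none); added edges (7,6,b1); (7,8,b1); result: nodes: 0:N, 1:N, 3:N, 4:C, 6:O, 7:N, 8:O edges: (0,1,b1); (0,3,b2); (1,3,b1); (6,0,b1); (6,7,b2); (7,4,b2); (7,6,b1); (7,8,b1); (8,3,b1)
step 2: rule r2; match: 0->0, 1->1, 2->3; deleted nodes 1; deleted edges (0,1,b1); (1,3,b1); added nodes (none); added edges (0,3,b1); result: nodes: 0:N, 3:N, 4:C, 6:O, 7:N, 8:O edges: (0,3,b1); (0,3,b2); (6,0,b1); (6,7,b2); (7,4,b2); (7,6,b1); (7,8,b1); (8,3,b1)
step 3: rule r2; match: 0->0, 1->3, 2->7; deleted nodes 3; deleted edges (0,3,b1); (0,3,b2); (8,3,b1); added nodes (none); added edges (0,7,b1); result: nodes: 0:N, 4:C, 6:O, 7:N, 8:O edges: (0,7,b1); (6,0,b1); (6,7,b2); (7,4,b2); (7,6,b1); (7,8,b1)
final:
nodes: 0:N, 4:C, 6:O, 7:N, 8:O
edges: (0,7,b1); (6,0,b1); (6,7,b2); (7,4,b2); (7,6,b1); (7,8,b1)


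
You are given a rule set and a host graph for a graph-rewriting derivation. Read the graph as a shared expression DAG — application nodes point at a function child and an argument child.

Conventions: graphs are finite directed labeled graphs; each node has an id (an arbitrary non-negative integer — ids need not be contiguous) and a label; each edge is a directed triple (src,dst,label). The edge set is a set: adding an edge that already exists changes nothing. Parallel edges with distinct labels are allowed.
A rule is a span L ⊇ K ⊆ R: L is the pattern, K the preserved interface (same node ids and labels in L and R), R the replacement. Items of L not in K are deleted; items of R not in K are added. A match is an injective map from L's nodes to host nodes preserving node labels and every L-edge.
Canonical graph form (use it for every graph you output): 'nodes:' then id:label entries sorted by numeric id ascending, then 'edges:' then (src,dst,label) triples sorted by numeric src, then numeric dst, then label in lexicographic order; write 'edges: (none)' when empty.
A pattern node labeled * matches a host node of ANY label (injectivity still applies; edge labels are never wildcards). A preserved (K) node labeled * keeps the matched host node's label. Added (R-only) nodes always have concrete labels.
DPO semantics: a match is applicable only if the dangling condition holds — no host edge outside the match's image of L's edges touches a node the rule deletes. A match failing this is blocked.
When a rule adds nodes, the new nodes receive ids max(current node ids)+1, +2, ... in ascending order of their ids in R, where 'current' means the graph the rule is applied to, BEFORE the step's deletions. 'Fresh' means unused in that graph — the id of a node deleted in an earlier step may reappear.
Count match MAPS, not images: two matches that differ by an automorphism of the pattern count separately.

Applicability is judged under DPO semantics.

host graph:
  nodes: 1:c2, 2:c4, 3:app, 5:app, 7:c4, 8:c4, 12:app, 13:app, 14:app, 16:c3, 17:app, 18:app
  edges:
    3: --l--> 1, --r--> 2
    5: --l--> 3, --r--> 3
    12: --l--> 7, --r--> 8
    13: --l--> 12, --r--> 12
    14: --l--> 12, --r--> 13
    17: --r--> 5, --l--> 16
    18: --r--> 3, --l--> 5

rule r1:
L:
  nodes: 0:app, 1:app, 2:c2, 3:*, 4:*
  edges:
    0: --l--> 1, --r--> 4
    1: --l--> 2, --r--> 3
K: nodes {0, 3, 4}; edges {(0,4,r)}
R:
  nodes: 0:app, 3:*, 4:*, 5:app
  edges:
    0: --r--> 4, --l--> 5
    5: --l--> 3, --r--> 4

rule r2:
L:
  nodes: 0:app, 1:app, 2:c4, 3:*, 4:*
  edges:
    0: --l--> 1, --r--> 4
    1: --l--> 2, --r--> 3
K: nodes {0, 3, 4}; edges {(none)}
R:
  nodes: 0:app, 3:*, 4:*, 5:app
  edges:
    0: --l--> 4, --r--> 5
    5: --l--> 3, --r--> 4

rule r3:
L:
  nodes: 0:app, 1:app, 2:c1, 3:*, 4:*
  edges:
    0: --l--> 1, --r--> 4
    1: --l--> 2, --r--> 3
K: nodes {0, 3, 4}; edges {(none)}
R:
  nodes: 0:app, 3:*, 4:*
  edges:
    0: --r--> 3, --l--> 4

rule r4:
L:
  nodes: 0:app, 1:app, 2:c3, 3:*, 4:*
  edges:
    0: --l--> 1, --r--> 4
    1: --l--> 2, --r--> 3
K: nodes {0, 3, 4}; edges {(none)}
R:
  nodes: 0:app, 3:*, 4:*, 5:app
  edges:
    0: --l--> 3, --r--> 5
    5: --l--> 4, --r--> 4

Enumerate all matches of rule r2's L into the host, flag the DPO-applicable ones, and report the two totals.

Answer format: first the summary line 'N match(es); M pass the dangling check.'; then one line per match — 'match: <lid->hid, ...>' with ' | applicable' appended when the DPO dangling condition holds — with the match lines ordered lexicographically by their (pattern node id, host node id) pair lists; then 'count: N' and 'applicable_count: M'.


1 match(es); 0 pass the dangling check.
match: 0->14, 1->12, 2->7, 3->8, 4->13
count: 1
applicable_count: 0


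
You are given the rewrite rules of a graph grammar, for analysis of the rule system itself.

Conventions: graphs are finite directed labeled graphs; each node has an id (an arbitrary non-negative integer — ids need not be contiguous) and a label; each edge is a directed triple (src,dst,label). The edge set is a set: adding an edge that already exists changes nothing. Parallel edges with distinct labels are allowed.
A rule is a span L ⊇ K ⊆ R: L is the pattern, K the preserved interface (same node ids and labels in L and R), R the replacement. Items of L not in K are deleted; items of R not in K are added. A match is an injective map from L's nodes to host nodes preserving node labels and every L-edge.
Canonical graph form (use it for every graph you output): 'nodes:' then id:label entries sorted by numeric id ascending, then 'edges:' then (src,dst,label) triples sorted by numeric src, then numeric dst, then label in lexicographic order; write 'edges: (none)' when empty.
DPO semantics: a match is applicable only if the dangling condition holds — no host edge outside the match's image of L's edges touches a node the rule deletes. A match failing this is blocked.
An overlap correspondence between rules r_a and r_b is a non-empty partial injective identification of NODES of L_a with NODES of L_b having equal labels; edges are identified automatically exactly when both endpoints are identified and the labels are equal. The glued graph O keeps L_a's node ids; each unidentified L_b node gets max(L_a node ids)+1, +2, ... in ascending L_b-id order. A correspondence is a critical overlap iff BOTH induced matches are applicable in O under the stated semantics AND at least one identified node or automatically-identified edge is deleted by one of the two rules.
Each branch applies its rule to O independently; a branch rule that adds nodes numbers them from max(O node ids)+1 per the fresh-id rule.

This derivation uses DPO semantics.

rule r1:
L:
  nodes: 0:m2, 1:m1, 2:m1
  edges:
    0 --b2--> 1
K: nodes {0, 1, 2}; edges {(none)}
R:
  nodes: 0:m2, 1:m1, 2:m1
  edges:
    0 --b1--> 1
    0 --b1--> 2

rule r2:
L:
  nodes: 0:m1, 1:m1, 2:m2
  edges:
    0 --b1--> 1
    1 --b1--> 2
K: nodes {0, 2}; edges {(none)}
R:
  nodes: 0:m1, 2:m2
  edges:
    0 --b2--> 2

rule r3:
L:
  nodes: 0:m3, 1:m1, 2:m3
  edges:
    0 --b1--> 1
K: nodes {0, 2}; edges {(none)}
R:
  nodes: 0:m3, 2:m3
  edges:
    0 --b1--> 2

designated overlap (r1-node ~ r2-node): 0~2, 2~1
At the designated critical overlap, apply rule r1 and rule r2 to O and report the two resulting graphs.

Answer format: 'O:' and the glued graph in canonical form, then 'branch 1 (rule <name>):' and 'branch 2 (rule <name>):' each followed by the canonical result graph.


O:
nodes: 0:m2, 1:m1, 2:m1, 3:m1
edges: (0,1,b2); (2,0,b1); (3,2,b1)
branch 1 (rule r1):
nodes: 0:m2, 1:m1, 2:m1, 3:m1
edges: (0,1,b1); (0,2,b1); (2,0,b1); (3,2,b1)
branch 2 (rule r2):
nodes: 0:m2, 1:m1, 3:m1
edges: (0,1,b2); (3,0,b2)


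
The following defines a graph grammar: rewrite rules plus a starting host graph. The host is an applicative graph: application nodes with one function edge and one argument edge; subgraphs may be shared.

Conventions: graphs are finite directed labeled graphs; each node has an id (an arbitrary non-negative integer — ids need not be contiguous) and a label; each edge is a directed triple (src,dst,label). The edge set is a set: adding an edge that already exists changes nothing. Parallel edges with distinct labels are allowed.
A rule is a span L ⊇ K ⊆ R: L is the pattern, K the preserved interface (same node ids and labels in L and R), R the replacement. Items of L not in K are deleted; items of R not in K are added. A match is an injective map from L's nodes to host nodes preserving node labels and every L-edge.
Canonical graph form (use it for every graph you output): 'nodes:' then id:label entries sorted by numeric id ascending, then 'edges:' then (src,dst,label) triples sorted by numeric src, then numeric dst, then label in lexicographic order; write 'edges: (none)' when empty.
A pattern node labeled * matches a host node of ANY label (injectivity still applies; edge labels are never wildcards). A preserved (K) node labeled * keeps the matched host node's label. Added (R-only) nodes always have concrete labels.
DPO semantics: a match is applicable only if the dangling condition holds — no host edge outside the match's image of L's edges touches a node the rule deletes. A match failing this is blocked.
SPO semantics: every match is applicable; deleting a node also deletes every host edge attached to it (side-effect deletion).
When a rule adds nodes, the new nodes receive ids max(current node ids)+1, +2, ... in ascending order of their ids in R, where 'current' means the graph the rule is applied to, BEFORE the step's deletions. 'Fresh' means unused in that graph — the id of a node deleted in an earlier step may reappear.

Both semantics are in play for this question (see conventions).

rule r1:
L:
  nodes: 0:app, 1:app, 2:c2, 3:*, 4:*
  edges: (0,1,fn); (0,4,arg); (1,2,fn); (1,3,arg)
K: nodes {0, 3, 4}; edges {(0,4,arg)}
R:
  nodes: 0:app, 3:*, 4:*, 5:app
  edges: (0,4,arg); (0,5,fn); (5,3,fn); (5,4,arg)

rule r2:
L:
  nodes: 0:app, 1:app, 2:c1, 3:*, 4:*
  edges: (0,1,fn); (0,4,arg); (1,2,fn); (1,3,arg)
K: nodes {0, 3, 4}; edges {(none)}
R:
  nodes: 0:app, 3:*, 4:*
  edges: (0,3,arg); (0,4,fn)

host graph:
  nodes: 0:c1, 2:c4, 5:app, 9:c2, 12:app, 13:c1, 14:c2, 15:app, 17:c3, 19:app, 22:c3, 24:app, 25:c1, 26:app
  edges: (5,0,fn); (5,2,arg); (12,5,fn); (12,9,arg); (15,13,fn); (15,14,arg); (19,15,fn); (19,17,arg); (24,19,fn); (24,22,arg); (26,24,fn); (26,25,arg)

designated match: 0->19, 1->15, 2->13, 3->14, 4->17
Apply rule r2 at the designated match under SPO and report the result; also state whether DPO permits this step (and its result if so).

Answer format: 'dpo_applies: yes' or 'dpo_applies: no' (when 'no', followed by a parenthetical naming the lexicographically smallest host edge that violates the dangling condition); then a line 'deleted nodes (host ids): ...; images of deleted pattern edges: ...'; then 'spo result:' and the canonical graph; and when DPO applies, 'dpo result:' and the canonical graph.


dpo_applies: yes
deleted nodes (host ids): 13, 15; images of deleted pattern edges: (15,13,fn); (15,14,arg); (19,15,fn); (19,17,arg)
spo result:
nodes: 0:c1, 2:c4, 5:app, 9:c2, 12:app, 14:c2, 17:c3, 19:app, 22:c3, 24:app, 25:c1, 26:app
edges: (5,0,fn); (5,2,arg); (12,5,fn); (12,9,arg); (19,14,arg); (19,17,fn); (24,19,fn); (24,22,arg); (26,24,fn); (26,25,arg)
dpo result:
nodes: 0:c1, 2:c4, 5:app, 9:c2, 12:app, 14:c2, 17:c3, 19:app, 22:c3, 24:app, 25:c1, 26:app
edges: (5,0,fn); (5,2,arg); (12,5,fn); (12,9,arg); (19,14,arg); (19,17,fn); (24,19,fn); (24,22,arg); (26,24,fn); (26,25,arg)


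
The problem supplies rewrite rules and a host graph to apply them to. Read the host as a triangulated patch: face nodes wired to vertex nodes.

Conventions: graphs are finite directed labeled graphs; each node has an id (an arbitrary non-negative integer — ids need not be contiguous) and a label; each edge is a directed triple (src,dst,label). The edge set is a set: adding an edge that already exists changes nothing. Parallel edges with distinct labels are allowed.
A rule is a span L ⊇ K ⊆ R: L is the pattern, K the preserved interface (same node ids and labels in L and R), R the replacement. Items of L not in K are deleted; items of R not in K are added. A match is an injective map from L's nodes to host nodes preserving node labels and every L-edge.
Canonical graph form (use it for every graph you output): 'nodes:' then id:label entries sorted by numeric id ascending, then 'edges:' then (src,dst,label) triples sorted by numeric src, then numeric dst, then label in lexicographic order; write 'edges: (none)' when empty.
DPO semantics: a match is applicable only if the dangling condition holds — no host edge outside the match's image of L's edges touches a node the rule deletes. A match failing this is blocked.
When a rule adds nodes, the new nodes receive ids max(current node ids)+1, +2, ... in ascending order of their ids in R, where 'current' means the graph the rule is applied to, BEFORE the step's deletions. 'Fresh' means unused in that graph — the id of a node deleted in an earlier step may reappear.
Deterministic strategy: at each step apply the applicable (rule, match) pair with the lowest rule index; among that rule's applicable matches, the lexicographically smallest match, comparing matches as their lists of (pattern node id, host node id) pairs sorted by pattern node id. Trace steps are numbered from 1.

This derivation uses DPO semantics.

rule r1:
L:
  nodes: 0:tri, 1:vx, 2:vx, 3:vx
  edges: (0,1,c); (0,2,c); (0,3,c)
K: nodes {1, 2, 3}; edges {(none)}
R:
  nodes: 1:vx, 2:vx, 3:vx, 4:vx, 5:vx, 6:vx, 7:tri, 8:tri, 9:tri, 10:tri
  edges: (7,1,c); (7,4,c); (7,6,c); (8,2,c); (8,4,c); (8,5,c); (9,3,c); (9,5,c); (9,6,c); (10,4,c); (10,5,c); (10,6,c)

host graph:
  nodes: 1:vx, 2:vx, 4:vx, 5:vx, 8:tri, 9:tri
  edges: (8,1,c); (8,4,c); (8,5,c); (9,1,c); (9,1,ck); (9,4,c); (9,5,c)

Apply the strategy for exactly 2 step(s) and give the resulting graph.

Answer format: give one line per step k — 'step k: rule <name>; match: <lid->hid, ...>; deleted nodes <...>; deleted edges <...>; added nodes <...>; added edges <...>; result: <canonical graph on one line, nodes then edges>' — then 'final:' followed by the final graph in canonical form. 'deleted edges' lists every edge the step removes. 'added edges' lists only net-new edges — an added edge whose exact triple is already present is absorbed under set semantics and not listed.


step 1: rule r1; match: 0->8, 1->1, 2->4, 3->5; deleted nodes 8; deleted edges (8,1,c); (8,4,c); (8,5,c); added nodes 10, 11, 12, 13, 14, 15, 16; added edges (13,1,c); (13,10,c); (13,12,c); (14,4,c); (14,10,c); (14,11,c); (15,5,c); (15,11,c); (15,12,c); (16,10,c); (16,11,c); (16,12,c); result: nodes: 1:vx, 2:vx, 4:vx, 5:vx, 9:tri, 10:vx, 11:vx, 12:vx, 13:tri, 14:tri, 15:tri, 16:tri edges: (9,1,c); (9,1,ck); (9,4,c); (9,5,c); (13,1,c); (13,10,c); (13,12,c); (14,4,c); (14,10,c); (14,11,c); (15,5,c); (15,11,c); (15,12,c); (16,10,c); (16,11,c); (16,12,c)
step 2: rule r1; match: 0->13, 1->1, 2->10, 3->12; deleted nodes 13; deleted edges (13,1,c); (13,10,c); (13,12,c); added nodes 17, 18, 19, 20, 21, 22, 23; added edges (20,1,c); (20,17,c); (20,19,c); (21,10,c); (21,17,c); (21,18,c); (22,12,c); (22,18,c); (22,19,c); (23,17,c); (23,18,c); (23,19,c); result: nodes: 1:vx, 2:vx, 4:vx, 5:vx, 9:tri, 10:vx, 11:vx, 12:vx, 14:tri, 15:tri, 16:tri, 17:vx, 18:vx, 19:vx, 20:tri, 21:tri, 22:tri, 23:tri edges: (9,1,c); (9,1,ck); (9,4,c); (9,5,c); (14,4,c); (14,10,c); (14,11,c); (15,5,c); (15,11,c); (15,12,c); (16,10,c); (16,11,c); (16,12,c); (20,1,c); (20,17,c); (20,19,c); (21,10,c); (21,17,c); (21,18,c); (22,12,c); (22,18,c); (22,19,c); (23,17,c); (23,18,c); (23,19,c)
final:
nodes: 1:vx, 2:vx, 4:vx, 5:vx, 9:tri, 10:vx, 11:vx, 12:vx, 14:tri, 15:tri, 16:tri, 17:vx, 18:vx, 19:vx, 20:tri, 21:tri, 22:tri, 23:tri
edges: (9,1,c); (9,1,ck); (9,4,c); (9,5,c); (14,4,c); (14,10,c); (14,11,c); (15,5,c); (15,11,c); (15,12,c); (16,10,c); (16,11,c); (16,12,c); (20,1,c); (20,17,c); (20,19,c); (21,10,c); (21,17,c); (21,18,c); (22,12,c); (22,18,c); (22,19,c); (23,17,c); (23,18,c); (23,19,c)


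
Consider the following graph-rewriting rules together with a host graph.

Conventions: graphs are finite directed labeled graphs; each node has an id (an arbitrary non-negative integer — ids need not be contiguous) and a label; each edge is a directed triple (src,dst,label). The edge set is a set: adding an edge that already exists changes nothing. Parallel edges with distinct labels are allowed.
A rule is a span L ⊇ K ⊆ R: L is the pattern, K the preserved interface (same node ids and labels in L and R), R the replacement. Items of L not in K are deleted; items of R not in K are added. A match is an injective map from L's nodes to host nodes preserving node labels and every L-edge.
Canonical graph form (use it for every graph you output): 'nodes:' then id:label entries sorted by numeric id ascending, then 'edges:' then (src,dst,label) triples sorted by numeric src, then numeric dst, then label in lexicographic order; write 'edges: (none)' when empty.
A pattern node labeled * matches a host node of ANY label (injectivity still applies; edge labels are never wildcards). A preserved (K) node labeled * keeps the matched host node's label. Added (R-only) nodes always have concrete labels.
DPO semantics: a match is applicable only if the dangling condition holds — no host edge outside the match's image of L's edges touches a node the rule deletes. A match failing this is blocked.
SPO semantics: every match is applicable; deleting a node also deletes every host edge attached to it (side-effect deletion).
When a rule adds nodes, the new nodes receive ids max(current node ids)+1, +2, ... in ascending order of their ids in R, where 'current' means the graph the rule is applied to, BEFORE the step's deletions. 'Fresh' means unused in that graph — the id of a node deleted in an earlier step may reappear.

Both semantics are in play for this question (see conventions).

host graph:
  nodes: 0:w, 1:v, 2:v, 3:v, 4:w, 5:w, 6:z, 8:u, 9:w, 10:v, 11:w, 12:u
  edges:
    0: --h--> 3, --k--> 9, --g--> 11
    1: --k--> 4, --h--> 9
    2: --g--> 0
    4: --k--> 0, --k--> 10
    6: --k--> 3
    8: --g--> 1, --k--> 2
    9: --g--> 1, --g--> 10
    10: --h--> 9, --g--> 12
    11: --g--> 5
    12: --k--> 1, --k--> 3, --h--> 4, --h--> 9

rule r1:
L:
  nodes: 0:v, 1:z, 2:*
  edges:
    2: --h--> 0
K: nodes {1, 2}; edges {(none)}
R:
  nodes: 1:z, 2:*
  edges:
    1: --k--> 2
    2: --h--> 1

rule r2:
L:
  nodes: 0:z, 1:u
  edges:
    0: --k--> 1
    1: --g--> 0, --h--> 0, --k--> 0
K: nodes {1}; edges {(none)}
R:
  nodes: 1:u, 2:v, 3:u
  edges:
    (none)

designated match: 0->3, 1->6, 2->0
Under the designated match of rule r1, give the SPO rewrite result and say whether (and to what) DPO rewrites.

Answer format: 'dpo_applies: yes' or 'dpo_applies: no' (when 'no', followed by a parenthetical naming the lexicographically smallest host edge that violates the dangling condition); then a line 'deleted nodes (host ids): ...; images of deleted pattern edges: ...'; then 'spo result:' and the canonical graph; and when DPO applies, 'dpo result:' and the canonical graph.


dpo_applies: no
(the rule deletes node 3, which keeps host edge (6,3,k) outside the match image — the dangling condition fails, DPO blocks; SPO proceeds and side-deletes such edges)
deleted nodes (host ids): 3; images of deleted pattern edges: (0,3,h)
spo result:
nodes: 0:w, 1:v, 2:v, 4:w, 5:w, 6:z, 8:u, 9:w, 10:v, 11:w, 12:u
edges: (0,6,h); (0,9,k); (0,11,g); (1,4,k); (1,9,h); (2,0,g); (4,0,k); (4,10,k); (6,0,k); (8,1,g); (8,2,k); (9,1,g); (9,10,g); (10,9,h); (10,12,g); (11,5,g); (12,1,k); (12,4,h); (12,9,h)


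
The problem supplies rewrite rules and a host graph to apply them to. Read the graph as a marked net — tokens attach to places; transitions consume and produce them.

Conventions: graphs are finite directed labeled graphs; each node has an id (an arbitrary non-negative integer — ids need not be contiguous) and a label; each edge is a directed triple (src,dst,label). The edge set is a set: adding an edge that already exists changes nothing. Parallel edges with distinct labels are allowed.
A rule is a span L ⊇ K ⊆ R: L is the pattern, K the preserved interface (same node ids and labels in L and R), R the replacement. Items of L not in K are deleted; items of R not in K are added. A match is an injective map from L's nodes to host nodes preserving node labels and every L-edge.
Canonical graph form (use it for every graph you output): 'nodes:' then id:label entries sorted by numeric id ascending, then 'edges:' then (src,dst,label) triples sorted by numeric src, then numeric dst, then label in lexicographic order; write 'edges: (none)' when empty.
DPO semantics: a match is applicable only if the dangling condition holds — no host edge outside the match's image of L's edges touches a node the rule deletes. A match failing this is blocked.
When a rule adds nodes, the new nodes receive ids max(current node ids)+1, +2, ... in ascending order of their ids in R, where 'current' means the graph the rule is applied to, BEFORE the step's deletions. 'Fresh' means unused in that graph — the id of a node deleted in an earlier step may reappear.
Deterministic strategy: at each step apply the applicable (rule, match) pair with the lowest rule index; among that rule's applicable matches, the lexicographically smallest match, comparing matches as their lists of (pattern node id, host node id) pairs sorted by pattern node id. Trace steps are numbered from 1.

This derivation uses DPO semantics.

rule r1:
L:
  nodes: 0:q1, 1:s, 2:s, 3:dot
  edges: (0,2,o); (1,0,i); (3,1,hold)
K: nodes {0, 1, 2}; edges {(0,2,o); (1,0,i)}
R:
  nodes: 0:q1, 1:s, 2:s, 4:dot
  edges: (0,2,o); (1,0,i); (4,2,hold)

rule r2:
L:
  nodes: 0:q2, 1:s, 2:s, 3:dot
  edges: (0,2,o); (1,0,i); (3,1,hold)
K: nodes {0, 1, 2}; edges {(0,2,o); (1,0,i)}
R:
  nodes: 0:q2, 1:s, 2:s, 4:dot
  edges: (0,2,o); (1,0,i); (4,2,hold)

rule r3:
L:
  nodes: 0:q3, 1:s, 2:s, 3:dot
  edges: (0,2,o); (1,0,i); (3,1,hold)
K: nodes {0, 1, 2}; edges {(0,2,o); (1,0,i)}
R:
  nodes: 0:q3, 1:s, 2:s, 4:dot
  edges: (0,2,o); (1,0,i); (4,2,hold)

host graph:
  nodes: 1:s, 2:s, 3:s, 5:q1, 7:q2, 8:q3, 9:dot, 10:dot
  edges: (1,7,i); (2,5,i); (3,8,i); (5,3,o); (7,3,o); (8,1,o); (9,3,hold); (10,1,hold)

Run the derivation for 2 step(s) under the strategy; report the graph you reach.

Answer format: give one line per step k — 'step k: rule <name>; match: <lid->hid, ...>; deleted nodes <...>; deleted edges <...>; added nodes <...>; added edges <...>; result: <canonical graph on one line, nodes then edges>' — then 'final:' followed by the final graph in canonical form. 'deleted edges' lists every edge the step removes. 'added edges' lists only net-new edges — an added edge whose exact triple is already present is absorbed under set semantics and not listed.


step 1: rule r2; match: 0->7, 1->1, 2->3, 3->10; deleted nodes 10; deleted edges (10,1,hold); added nodes 11; added edges (11,3,hold); result: nodes: 1:s, 2:s, 3:s, 5:q1, 7:q2, 8:q3, 9:dot, 11:dot edges: (1,7,i); (2,5,i); (3,8,i); (5,3,o); (7,3,o); (8,1,o); (9,3,hold); (11,3,hold)
step 2: rule r3; match: 0->8, 1->3, 2->1, 3->9; deleted nodes 9; deleted edges (9,3,hold); added nodes 12; added edges (12,1,hold); result: nodes: 1:s, 2:s, 3:s, 5:q1, 7:q2, 8:q3, 11:dot, 12:dot edges: (1,7,i); (2,5,i); (3,8,i); (5,3,o); (7,3,o); (8,1,o); (11,3,hold); (12,1,hold)
final:
nodes: 1:s, 2:s, 3:s, 5:q1, 7:q2, 8:q3, 11:dot, 12:dot
edges: (1,7,i); (2,5,i); (3,8,i); (5,3,o); (7,3,o); (8,1,o); (11,3,hold); (12,1,hold)
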